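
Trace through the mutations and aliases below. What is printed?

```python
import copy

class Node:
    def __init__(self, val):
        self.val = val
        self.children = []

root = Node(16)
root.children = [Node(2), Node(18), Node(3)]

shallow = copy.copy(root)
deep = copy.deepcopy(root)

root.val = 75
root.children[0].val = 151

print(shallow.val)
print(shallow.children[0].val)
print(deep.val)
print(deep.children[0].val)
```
16
151
16
2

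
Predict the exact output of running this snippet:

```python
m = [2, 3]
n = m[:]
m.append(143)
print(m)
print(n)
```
[2, 3, 143]
[2, 3]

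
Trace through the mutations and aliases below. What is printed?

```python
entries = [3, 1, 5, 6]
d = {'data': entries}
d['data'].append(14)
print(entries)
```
[3, 1, 5, 6, 14]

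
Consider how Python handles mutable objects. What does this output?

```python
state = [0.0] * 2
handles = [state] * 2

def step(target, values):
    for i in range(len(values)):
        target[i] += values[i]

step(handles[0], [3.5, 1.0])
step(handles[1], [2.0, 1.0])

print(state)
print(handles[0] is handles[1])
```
[5.5, 2.0]
True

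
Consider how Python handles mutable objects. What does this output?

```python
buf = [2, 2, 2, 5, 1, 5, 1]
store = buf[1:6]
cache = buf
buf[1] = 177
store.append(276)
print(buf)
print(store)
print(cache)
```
[2, 177, 2, 5, 1, 5, 1]
[2, 2, 5, 1, 5, 276]
[2, 177, 2, 5, 1, 5, 1]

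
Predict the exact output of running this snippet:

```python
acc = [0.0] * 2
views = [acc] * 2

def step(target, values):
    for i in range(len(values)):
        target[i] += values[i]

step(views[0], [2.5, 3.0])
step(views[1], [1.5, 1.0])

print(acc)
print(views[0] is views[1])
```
[4.0, 4.0]
True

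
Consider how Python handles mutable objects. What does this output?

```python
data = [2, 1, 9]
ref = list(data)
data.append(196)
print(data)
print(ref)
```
[2, 1, 9, 196]
[2, 1, 9]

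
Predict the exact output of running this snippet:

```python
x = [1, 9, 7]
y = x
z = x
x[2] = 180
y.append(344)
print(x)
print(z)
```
[1, 9, 180, 344]
[1, 9, 180, 344]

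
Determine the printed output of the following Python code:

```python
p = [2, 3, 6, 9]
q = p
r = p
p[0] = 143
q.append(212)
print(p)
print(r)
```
[143, 3, 6, 9, 212]
[143, 3, 6, 9, 212]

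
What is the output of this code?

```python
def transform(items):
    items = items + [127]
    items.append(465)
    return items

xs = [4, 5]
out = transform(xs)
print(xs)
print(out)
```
[4, 5]
[4, 5, 127, 465]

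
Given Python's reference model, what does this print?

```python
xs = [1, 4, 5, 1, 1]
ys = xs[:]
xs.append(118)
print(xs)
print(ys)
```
[1, 4, 5, 1, 1, 118]
[1, 4, 5, 1, 1]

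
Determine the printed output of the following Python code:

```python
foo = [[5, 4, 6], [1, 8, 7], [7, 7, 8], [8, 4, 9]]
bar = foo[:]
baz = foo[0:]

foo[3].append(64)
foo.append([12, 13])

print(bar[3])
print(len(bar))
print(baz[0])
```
[8, 4, 9, 64]
4
[5, 4, 6]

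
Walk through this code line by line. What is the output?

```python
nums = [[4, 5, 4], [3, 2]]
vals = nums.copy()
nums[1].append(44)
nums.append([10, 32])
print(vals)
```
[[4, 5, 4], [3, 2, 44]]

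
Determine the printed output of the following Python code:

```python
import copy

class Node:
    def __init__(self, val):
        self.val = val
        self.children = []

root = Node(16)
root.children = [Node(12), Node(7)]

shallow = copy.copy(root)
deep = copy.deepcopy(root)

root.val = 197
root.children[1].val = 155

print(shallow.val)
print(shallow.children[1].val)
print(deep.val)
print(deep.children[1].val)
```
16
155
16
7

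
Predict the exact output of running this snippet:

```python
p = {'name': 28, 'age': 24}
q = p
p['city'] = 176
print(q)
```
{'name': 28, 'age': 24, 'city': 176}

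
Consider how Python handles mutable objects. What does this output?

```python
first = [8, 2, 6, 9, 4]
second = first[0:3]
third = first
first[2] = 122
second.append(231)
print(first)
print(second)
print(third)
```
[8, 2, 122, 9, 4]
[8, 2, 6, 231]
[8, 2, 122, 9, 4]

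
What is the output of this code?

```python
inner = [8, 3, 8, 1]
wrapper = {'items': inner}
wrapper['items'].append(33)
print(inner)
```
[8, 3, 8, 1, 33]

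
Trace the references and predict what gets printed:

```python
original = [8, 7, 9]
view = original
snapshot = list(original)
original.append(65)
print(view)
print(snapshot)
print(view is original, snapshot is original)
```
[8, 7, 9, 65]
[8, 7, 9]
True False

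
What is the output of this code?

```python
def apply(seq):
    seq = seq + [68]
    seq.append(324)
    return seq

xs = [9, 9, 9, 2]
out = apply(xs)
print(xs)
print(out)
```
[9, 9, 9, 2]
[9, 9, 9, 2, 68, 324]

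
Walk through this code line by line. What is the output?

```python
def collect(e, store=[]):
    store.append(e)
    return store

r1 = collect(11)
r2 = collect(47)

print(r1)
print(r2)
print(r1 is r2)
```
[11, 47]
[11, 47]
True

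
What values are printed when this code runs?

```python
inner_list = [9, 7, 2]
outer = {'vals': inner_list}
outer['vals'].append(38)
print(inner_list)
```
[9, 7, 2, 38]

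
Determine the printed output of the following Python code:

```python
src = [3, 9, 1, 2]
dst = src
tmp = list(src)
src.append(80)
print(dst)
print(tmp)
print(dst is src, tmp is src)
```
[3, 9, 1, 2, 80]
[3, 9, 1, 2]
True False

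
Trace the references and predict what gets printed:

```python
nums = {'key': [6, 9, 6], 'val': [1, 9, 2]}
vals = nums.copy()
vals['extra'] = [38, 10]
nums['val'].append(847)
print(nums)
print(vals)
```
{'key': [6, 9, 6], 'val': [1, 9, 2, 847]}
{'key': [6, 9, 6], 'val': [1, 9, 2, 847], 'extra': [38, 10]}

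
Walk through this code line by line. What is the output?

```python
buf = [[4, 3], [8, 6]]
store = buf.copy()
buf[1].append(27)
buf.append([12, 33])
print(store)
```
[[4, 3], [8, 6, 27]]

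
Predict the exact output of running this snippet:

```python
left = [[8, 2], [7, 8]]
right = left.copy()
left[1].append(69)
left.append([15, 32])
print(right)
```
[[8, 2], [7, 8, 69]]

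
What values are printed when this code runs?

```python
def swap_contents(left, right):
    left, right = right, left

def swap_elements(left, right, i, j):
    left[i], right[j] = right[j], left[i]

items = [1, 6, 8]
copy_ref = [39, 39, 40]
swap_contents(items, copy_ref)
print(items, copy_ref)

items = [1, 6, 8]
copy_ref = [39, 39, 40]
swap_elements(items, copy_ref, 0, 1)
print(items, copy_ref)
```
[1, 6, 8] [39, 39, 40]
[39, 6, 8] [39, 1, 40]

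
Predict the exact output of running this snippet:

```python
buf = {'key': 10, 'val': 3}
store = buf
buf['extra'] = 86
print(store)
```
{'key': 10, 'val': 3, 'extra': 86}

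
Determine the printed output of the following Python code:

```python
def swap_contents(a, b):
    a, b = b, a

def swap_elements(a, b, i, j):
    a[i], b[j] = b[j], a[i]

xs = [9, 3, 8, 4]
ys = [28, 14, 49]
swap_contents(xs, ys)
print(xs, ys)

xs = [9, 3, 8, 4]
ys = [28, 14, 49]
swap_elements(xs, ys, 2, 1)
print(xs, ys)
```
[9, 3, 8, 4] [28, 14, 49]
[9, 3, 14, 4] [28, 8, 49]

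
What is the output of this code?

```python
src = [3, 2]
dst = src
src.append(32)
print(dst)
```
[3, 2, 32]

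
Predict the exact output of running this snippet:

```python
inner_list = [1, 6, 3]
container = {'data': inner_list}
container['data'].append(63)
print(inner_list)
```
[1, 6, 3, 63]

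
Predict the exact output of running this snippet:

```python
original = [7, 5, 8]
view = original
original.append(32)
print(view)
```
[7, 5, 8, 32]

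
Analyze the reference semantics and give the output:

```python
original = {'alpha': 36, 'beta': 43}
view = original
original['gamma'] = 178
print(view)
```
{'alpha': 36, 'beta': 43, 'gamma': 178}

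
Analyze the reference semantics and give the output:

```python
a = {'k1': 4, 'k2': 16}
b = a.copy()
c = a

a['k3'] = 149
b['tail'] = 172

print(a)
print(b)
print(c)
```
{'k1': 4, 'k2': 16, 'k3': 149}
{'k1': 4, 'k2': 16, 'tail': 172}
{'k1': 4, 'k2': 16, 'k3': 149}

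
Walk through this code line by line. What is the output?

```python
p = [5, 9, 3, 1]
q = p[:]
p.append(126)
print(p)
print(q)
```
[5, 9, 3, 1, 126]
[5, 9, 3, 1]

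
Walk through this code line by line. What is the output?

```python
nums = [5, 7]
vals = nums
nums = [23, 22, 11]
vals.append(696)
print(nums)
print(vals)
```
[23, 22, 11]
[5, 7, 696]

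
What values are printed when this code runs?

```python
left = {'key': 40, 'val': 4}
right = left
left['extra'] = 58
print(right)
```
{'key': 40, 'val': 4, 'extra': 58}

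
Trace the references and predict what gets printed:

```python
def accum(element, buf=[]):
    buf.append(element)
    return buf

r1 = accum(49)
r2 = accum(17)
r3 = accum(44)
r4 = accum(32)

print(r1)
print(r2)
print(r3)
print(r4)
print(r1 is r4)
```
[49, 17, 44, 32]
[49, 17, 44, 32]
[49, 17, 44, 32]
[49, 17, 44, 32]
True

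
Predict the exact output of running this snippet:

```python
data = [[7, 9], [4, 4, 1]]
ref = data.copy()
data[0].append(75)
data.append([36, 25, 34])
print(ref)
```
[[7, 9, 75], [4, 4, 1]]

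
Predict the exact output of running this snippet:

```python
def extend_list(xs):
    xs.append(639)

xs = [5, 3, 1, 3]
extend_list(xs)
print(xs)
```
[5, 3, 1, 3, 639]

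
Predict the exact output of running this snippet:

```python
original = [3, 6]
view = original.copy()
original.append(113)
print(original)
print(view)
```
[3, 6, 113]
[3, 6]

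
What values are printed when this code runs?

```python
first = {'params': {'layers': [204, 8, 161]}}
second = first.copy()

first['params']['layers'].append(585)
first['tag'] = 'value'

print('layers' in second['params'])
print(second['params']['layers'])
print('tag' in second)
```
True
[204, 8, 161, 585]
False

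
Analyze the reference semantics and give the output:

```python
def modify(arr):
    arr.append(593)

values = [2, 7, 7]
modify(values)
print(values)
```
[2, 7, 7, 593]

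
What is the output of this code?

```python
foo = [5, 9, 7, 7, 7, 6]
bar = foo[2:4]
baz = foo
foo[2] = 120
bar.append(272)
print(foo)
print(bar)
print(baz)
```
[5, 9, 120, 7, 7, 6]
[7, 7, 272]
[5, 9, 120, 7, 7, 6]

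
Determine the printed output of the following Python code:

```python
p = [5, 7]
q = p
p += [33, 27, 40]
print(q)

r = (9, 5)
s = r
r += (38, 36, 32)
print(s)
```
[5, 7, 33, 27, 40]
(9, 5)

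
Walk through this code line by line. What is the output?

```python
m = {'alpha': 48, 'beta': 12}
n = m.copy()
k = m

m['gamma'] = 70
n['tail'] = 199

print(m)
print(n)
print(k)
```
{'alpha': 48, 'beta': 12, 'gamma': 70}
{'alpha': 48, 'beta': 12, 'tail': 199}
{'alpha': 48, 'beta': 12, 'gamma': 70}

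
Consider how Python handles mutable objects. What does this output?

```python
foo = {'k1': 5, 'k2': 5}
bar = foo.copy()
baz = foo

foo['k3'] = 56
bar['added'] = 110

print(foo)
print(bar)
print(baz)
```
{'k1': 5, 'k2': 5, 'k3': 56}
{'k1': 5, 'k2': 5, 'added': 110}
{'k1': 5, 'k2': 5, 'k3': 56}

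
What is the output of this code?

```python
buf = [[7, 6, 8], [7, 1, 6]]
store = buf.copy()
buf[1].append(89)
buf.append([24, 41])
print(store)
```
[[7, 6, 8], [7, 1, 6, 89]]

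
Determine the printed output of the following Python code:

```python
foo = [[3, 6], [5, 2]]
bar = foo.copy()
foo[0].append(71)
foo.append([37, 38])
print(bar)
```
[[3, 6, 71], [5, 2]]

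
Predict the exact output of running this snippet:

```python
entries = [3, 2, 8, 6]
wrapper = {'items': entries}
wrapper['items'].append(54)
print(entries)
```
[3, 2, 8, 6, 54]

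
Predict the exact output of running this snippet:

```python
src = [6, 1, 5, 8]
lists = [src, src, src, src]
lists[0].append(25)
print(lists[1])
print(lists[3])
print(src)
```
[6, 1, 5, 8, 25]
[6, 1, 5, 8, 25]
[6, 1, 5, 8, 25]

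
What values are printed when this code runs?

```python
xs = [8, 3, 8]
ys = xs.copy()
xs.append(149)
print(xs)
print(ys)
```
[8, 3, 8, 149]
[8, 3, 8]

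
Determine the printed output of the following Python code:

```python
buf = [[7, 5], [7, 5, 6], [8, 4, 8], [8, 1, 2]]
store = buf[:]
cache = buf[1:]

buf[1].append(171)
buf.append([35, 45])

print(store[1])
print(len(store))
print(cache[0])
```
[7, 5, 6, 171]
4
[7, 5, 6, 171]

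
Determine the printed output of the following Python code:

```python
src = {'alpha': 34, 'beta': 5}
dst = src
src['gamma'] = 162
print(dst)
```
{'alpha': 34, 'beta': 5, 'gamma': 162}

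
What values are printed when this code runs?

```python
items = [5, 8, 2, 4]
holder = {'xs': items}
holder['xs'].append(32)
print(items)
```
[5, 8, 2, 4, 32]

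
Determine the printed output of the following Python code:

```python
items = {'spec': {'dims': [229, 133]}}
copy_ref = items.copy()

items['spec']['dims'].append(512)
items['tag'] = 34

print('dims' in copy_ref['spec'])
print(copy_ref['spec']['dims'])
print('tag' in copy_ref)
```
True
[229, 133, 512]
False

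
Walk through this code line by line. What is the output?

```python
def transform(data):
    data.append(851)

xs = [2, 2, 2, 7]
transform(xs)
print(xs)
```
[2, 2, 2, 7, 851]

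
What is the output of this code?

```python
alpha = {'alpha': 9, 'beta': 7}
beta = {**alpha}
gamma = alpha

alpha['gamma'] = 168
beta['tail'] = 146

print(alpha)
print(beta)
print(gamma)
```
{'alpha': 9, 'beta': 7, 'gamma': 168}
{'alpha': 9, 'beta': 7, 'tail': 146}
{'alpha': 9, 'beta': 7, 'gamma': 168}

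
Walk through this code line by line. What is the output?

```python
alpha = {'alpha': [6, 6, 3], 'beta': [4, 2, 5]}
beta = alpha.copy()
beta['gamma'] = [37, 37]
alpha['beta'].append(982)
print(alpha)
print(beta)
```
{'alpha': [6, 6, 3], 'beta': [4, 2, 5, 982]}
{'alpha': [6, 6, 3], 'beta': [4, 2, 5, 982], 'gamma': [37, 37]}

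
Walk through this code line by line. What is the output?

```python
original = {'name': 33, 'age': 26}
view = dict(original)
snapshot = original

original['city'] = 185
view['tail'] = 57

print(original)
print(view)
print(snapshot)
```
{'name': 33, 'age': 26, 'city': 185}
{'name': 33, 'age': 26, 'tail': 57}
{'name': 33, 'age': 26, 'city': 185}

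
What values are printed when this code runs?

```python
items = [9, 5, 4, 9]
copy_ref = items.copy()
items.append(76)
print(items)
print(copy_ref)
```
[9, 5, 4, 9, 76]
[9, 5, 4, 9]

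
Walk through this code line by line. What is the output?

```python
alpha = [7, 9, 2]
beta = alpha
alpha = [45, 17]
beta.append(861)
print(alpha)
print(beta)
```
[45, 17]
[7, 9, 2, 861]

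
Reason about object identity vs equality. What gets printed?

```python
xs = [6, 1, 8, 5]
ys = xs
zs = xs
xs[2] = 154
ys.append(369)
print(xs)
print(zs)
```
[6, 1, 154, 5, 369]
[6, 1, 154, 5, 369]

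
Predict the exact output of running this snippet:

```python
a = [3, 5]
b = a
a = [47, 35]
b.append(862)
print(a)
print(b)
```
[47, 35]
[3, 5, 862]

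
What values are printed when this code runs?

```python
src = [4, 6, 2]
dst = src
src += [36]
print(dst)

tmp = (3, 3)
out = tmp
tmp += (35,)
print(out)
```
[4, 6, 2, 36]
(3, 3)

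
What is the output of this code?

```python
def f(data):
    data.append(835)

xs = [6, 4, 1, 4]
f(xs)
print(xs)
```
[6, 4, 1, 4, 835]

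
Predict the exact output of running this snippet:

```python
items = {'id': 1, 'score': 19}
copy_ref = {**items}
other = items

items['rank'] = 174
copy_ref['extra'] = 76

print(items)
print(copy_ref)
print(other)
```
{'id': 1, 'score': 19, 'rank': 174}
{'id': 1, 'score': 19, 'extra': 76}
{'id': 1, 'score': 19, 'rank': 174}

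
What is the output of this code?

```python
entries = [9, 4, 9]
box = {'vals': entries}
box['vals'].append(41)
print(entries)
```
[9, 4, 9, 41]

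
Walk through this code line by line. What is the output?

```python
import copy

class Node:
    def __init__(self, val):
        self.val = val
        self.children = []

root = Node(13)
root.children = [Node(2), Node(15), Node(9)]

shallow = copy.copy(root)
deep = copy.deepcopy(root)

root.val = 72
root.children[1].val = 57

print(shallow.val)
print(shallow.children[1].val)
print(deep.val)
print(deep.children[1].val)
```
13
57
13
15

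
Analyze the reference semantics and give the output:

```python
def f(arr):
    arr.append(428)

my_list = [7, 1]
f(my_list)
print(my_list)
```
[7, 1, 428]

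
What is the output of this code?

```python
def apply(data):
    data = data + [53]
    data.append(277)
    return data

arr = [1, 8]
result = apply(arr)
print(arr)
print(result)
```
[1, 8]
[1, 8, 53, 277]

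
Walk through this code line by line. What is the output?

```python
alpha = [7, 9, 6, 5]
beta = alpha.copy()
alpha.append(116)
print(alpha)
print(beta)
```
[7, 9, 6, 5, 116]
[7, 9, 6, 5]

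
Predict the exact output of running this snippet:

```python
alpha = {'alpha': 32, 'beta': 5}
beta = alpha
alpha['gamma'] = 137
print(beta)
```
{'alpha': 32, 'beta': 5, 'gamma': 137}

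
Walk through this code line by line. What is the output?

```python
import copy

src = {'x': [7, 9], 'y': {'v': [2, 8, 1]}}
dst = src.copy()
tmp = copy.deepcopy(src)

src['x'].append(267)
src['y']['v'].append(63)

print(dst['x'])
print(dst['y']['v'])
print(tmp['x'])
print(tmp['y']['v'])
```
[7, 9, 267]
[2, 8, 1, 63]
[7, 9]
[2, 8, 1]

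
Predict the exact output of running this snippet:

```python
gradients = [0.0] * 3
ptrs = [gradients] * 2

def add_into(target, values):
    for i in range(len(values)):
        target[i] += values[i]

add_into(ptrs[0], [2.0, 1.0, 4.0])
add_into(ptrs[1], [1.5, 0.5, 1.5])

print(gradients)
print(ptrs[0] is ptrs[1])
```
[3.5, 1.5, 5.5]
True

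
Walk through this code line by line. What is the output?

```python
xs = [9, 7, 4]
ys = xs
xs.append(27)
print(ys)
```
[9, 7, 4, 27]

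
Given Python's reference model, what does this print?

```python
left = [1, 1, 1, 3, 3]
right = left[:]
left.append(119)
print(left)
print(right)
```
[1, 1, 1, 3, 3, 119]
[1, 1, 1, 3, 3]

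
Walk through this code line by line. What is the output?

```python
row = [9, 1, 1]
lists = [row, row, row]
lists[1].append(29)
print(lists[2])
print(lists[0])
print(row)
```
[9, 1, 1, 29]
[9, 1, 1, 29]
[9, 1, 1, 29]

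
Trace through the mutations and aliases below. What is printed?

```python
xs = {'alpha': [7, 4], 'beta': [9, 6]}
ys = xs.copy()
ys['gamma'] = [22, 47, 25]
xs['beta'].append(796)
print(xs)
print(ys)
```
{'alpha': [7, 4], 'beta': [9, 6, 796]}
{'alpha': [7, 4], 'beta': [9, 6, 796], 'gamma': [22, 47, 25]}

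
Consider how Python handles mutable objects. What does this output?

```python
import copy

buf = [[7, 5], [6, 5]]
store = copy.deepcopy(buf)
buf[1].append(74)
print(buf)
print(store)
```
[[7, 5], [6, 5, 74]]
[[7, 5], [6, 5]]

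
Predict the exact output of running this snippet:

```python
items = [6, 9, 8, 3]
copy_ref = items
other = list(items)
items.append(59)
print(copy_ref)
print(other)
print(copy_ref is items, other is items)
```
[6, 9, 8, 3, 59]
[6, 9, 8, 3]
True False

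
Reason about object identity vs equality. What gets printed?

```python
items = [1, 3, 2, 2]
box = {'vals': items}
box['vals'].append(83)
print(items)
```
[1, 3, 2, 2, 83]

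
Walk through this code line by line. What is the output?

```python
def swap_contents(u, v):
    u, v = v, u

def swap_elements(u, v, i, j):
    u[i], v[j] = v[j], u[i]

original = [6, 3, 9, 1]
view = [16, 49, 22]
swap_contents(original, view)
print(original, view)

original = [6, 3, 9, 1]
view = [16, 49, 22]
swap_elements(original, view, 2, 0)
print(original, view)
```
[6, 3, 9, 1] [16, 49, 22]
[6, 3, 16, 1] [9, 49, 22]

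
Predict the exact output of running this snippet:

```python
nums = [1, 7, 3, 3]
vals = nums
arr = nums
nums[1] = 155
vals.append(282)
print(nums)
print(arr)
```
[1, 155, 3, 3, 282]
[1, 155, 3, 3, 282]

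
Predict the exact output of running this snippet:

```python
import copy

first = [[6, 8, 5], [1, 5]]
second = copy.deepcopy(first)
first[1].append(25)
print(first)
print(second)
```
[[6, 8, 5], [1, 5, 25]]
[[6, 8, 5], [1, 5]]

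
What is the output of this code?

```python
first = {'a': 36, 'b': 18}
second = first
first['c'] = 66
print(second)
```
{'a': 36, 'b': 18, 'c': 66}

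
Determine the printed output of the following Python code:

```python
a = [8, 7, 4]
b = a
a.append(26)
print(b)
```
[8, 7, 4, 26]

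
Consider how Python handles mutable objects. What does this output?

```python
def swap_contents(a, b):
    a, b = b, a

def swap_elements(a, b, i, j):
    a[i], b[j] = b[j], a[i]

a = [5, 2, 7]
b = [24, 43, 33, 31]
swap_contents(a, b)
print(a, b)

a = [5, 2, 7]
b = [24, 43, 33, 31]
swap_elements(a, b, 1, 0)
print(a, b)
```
[5, 2, 7] [24, 43, 33, 31]
[5, 24, 7] [2, 43, 33, 31]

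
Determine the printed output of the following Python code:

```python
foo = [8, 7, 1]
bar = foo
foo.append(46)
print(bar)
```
[8, 7, 1, 46]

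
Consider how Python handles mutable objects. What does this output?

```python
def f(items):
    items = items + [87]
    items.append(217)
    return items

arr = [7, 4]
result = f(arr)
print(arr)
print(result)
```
[7, 4]
[7, 4, 87, 217]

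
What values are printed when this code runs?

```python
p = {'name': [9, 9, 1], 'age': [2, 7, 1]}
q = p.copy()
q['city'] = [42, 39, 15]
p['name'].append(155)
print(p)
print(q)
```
{'name': [9, 9, 1, 155], 'age': [2, 7, 1]}
{'name': [9, 9, 1, 155], 'age': [2, 7, 1], 'city': [42, 39, 15]}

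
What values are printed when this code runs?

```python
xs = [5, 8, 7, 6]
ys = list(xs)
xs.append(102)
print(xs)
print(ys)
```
[5, 8, 7, 6, 102]
[5, 8, 7, 6]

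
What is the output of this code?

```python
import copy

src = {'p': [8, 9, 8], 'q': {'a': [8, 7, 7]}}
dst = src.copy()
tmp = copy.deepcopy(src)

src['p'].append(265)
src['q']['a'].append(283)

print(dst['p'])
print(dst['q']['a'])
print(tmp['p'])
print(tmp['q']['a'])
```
[8, 9, 8, 265]
[8, 7, 7, 283]
[8, 9, 8]
[8, 7, 7]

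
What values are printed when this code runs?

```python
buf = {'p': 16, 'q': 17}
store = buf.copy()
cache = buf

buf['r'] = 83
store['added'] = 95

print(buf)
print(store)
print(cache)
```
{'p': 16, 'q': 17, 'r': 83}
{'p': 16, 'q': 17, 'added': 95}
{'p': 16, 'q': 17, 'r': 83}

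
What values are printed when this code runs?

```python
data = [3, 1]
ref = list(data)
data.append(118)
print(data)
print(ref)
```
[3, 1, 118]
[3, 1]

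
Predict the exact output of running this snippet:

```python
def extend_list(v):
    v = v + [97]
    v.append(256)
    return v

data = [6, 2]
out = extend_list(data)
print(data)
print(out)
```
[6, 2]
[6, 2, 97, 256]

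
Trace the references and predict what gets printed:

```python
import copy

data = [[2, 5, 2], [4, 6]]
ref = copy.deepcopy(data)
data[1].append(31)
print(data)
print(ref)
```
[[2, 5, 2], [4, 6, 31]]
[[2, 5, 2], [4, 6]]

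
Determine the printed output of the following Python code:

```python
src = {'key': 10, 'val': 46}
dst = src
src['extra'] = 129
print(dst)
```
{'key': 10, 'val': 46, 'extra': 129}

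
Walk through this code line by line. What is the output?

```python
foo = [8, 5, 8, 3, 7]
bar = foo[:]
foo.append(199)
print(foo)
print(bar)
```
[8, 5, 8, 3, 7, 199]
[8, 5, 8, 3, 7]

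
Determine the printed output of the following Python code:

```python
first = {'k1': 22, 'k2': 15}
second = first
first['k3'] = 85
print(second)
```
{'k1': 22, 'k2': 15, 'k3': 85}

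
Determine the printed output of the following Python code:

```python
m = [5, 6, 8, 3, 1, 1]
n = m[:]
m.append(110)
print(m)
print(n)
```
[5, 6, 8, 3, 1, 1, 110]
[5, 6, 8, 3, 1, 1]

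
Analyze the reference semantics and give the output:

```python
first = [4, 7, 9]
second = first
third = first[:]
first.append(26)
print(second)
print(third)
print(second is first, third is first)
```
[4, 7, 9, 26]
[4, 7, 9]
True False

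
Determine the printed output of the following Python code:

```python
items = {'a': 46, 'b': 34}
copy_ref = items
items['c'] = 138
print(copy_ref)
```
{'a': 46, 'b': 34, 'c': 138}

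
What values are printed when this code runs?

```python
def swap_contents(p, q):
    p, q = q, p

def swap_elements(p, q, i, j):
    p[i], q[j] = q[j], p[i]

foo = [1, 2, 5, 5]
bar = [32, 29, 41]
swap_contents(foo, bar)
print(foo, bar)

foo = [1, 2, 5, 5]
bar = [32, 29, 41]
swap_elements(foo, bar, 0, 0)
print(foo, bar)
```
[1, 2, 5, 5] [32, 29, 41]
[32, 2, 5, 5] [1, 29, 41]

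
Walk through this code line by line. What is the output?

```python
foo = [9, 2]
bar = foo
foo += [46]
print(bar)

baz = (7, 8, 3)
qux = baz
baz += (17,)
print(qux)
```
[9, 2, 46]
(7, 8, 3)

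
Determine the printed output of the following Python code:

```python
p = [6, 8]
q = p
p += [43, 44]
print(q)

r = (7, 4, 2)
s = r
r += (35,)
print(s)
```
[6, 8, 43, 44]
(7, 4, 2)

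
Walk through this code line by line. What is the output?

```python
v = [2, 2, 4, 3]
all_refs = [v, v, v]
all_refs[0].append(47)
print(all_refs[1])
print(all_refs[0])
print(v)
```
[2, 2, 4, 3, 47]
[2, 2, 4, 3, 47]
[2, 2, 4, 3, 47]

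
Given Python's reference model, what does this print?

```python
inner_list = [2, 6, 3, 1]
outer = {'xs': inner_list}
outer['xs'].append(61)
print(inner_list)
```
[2, 6, 3, 1, 61]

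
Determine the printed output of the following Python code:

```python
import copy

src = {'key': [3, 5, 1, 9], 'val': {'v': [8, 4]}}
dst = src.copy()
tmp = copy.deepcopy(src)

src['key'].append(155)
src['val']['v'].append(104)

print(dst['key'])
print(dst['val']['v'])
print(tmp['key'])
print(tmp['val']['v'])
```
[3, 5, 1, 9, 155]
[8, 4, 104]
[3, 5, 1, 9]
[8, 4]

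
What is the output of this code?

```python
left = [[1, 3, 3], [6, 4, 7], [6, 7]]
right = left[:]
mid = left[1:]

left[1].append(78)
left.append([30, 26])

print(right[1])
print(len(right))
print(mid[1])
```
[6, 4, 7, 78]
3
[6, 7]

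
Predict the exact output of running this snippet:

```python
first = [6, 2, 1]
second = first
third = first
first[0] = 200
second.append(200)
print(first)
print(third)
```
[200, 2, 1, 200]
[200, 2, 1, 200]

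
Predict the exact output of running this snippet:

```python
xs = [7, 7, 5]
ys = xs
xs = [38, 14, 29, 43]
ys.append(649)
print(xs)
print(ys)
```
[38, 14, 29, 43]
[7, 7, 5, 649]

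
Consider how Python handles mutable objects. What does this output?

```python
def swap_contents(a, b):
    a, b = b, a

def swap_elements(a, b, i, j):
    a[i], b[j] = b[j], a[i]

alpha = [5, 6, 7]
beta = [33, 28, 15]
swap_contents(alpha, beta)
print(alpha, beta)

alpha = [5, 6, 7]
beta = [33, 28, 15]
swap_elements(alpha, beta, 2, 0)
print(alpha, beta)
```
[5, 6, 7] [33, 28, 15]
[5, 6, 33] [7, 28, 15]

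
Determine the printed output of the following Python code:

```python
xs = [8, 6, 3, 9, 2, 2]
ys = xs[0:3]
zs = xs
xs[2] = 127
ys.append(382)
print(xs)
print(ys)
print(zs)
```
[8, 6, 127, 9, 2, 2]
[8, 6, 3, 382]
[8, 6, 127, 9, 2, 2]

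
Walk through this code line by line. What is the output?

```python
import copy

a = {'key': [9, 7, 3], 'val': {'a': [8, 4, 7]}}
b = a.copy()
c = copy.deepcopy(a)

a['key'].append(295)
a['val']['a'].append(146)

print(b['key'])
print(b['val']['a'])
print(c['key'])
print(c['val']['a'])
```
[9, 7, 3, 295]
[8, 4, 7, 146]
[9, 7, 3]
[8, 4, 7]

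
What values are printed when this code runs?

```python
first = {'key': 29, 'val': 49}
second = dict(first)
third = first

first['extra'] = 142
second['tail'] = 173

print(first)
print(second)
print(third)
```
{'key': 29, 'val': 49, 'extra': 142}
{'key': 29, 'val': 49, 'tail': 173}
{'key': 29, 'val': 49, 'extra': 142}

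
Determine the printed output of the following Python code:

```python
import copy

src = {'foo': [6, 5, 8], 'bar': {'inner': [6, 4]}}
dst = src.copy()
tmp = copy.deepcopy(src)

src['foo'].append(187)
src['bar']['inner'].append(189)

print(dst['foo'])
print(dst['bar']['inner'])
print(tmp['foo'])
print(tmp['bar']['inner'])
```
[6, 5, 8, 187]
[6, 4, 189]
[6, 5, 8]
[6, 4]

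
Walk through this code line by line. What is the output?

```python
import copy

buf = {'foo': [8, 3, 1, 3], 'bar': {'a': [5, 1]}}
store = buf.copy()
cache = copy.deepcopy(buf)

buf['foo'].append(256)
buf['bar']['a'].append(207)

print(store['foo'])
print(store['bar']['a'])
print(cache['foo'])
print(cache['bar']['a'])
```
[8, 3, 1, 3, 256]
[5, 1, 207]
[8, 3, 1, 3]
[5, 1]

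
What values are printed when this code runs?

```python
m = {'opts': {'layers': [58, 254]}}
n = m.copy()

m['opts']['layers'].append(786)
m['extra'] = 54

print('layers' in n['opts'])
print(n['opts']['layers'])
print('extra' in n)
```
True
[58, 254, 786]
False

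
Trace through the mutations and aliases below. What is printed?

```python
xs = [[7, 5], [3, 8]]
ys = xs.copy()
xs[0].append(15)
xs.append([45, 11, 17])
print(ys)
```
[[7, 5, 15], [3, 8]]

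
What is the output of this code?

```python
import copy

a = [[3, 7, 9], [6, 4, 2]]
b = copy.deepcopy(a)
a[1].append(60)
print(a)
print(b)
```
[[3, 7, 9], [6, 4, 2, 60]]
[[3, 7, 9], [6, 4, 2]]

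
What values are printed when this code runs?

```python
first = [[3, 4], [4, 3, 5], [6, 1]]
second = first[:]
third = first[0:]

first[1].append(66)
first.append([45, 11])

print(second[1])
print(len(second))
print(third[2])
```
[4, 3, 5, 66]
3
[6, 1]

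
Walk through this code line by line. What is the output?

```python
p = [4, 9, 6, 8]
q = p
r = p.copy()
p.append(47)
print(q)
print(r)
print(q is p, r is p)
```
[4, 9, 6, 8, 47]
[4, 9, 6, 8]
True False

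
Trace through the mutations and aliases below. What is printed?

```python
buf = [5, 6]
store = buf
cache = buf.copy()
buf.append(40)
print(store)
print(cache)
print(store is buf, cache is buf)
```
[5, 6, 40]
[5, 6]
True False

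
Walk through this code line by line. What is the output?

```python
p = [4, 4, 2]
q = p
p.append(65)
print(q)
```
[4, 4, 2, 65]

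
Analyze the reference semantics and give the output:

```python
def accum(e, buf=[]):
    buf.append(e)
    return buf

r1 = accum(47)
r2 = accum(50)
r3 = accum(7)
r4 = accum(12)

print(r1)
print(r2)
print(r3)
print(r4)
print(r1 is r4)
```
[47, 50, 7, 12]
[47, 50, 7, 12]
[47, 50, 7, 12]
[47, 50, 7, 12]
True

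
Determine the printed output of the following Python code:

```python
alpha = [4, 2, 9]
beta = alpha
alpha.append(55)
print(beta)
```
[4, 2, 9, 55]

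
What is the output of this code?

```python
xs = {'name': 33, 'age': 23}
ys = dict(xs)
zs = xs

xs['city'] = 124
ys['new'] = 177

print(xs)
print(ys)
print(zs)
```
{'name': 33, 'age': 23, 'city': 124}
{'name': 33, 'age': 23, 'new': 177}
{'name': 33, 'age': 23, 'city': 124}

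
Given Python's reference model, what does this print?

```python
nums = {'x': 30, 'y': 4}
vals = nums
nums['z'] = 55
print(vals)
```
{'x': 30, 'y': 4, 'z': 55}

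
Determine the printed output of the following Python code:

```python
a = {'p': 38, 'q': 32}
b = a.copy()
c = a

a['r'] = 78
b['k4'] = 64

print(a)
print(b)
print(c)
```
{'p': 38, 'q': 32, 'r': 78}
{'p': 38, 'q': 32, 'k4': 64}
{'p': 38, 'q': 32, 'r': 78}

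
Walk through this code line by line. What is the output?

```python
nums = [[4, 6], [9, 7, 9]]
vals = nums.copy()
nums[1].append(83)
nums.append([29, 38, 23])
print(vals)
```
[[4, 6], [9, 7, 9, 83]]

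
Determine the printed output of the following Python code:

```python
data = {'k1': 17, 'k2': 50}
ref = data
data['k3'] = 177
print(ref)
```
{'k1': 17, 'k2': 50, 'k3': 177}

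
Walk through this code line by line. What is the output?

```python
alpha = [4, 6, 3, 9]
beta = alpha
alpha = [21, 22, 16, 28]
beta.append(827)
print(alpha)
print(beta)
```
[21, 22, 16, 28]
[4, 6, 3, 9, 827]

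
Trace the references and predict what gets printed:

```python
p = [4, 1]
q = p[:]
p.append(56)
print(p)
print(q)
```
[4, 1, 56]
[4, 1]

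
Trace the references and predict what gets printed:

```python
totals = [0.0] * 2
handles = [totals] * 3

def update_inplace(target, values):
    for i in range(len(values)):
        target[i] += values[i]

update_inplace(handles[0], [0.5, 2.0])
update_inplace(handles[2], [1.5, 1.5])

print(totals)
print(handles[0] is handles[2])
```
[2.0, 3.5]
True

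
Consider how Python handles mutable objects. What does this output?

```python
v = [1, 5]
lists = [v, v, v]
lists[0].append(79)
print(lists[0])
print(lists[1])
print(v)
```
[1, 5, 79]
[1, 5, 79]
[1, 5, 79]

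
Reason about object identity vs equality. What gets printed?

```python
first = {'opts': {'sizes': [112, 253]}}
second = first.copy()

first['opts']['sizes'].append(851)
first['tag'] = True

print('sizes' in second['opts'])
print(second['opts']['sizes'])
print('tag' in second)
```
True
[112, 253, 851]
False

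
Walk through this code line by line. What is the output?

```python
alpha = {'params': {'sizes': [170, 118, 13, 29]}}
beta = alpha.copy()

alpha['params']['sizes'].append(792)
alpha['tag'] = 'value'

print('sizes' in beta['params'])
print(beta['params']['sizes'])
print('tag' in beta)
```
True
[170, 118, 13, 29, 792]
False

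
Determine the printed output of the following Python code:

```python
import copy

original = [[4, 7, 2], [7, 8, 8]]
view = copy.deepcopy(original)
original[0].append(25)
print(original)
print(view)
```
[[4, 7, 2, 25], [7, 8, 8]]
[[4, 7, 2], [7, 8, 8]]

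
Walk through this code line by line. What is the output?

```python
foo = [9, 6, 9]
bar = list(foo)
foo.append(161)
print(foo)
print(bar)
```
[9, 6, 9, 161]
[9, 6, 9]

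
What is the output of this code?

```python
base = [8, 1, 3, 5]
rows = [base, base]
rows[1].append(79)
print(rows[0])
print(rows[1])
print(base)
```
[8, 1, 3, 5, 79]
[8, 1, 3, 5, 79]
[8, 1, 3, 5, 79]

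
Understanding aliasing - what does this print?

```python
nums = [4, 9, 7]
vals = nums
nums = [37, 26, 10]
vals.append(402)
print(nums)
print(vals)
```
[37, 26, 10]
[4, 9, 7, 402]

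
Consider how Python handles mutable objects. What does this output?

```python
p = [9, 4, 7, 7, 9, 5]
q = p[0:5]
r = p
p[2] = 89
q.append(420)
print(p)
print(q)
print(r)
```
[9, 4, 89, 7, 9, 5]
[9, 4, 7, 7, 9, 420]
[9, 4, 89, 7, 9, 5]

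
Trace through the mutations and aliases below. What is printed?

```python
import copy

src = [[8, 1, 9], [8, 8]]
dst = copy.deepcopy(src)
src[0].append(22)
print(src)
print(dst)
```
[[8, 1, 9, 22], [8, 8]]
[[8, 1, 9], [8, 8]]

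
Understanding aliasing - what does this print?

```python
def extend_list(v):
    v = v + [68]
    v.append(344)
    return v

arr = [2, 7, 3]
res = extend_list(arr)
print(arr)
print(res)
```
[2, 7, 3]
[2, 7, 3, 68, 344]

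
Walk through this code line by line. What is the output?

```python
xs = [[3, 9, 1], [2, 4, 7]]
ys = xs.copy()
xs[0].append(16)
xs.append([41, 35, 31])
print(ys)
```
[[3, 9, 1, 16], [2, 4, 7]]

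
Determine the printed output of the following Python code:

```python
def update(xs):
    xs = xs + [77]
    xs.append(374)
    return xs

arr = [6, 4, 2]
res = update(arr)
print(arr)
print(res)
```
[6, 4, 2]
[6, 4, 2, 77, 374]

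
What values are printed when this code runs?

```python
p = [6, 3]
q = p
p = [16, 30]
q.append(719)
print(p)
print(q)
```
[16, 30]
[6, 3, 719]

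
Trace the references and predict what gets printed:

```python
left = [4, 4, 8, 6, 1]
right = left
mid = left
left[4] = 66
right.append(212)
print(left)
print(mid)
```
[4, 4, 8, 6, 66, 212]
[4, 4, 8, 6, 66, 212]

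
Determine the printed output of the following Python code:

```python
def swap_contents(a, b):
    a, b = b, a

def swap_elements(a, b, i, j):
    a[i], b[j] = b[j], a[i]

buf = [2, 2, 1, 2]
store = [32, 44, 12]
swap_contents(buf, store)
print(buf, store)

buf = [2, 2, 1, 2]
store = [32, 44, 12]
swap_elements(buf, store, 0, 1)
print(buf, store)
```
[2, 2, 1, 2] [32, 44, 12]
[44, 2, 1, 2] [32, 2, 12]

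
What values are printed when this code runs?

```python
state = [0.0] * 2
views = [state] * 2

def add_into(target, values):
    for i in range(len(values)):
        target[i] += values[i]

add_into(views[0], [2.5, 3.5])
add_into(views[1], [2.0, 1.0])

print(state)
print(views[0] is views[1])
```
[4.5, 4.5]
True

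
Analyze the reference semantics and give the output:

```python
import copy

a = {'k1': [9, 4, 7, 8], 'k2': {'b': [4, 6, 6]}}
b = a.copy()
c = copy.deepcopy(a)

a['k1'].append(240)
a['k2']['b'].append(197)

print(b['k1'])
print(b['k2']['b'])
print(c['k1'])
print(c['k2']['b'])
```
[9, 4, 7, 8, 240]
[4, 6, 6, 197]
[9, 4, 7, 8]
[4, 6, 6]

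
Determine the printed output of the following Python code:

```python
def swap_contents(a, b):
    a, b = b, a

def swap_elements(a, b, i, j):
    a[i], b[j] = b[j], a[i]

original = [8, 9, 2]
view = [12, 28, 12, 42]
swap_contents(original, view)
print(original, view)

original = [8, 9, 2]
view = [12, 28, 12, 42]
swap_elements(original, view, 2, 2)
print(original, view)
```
[8, 9, 2] [12, 28, 12, 42]
[8, 9, 12] [12, 28, 2, 42]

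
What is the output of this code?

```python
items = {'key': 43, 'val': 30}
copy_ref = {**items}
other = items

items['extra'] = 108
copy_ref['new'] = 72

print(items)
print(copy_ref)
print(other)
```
{'key': 43, 'val': 30, 'extra': 108}
{'key': 43, 'val': 30, 'new': 72}
{'key': 43, 'val': 30, 'extra': 108}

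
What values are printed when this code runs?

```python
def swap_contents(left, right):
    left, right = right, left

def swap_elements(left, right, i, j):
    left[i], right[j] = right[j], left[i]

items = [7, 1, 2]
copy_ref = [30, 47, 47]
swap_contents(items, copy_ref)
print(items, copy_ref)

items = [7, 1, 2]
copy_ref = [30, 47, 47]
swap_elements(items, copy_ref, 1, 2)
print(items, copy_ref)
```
[7, 1, 2] [30, 47, 47]
[7, 47, 2] [30, 47, 1]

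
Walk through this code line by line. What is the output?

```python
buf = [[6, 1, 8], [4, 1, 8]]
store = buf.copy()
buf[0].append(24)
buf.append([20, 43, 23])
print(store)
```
[[6, 1, 8, 24], [4, 1, 8]]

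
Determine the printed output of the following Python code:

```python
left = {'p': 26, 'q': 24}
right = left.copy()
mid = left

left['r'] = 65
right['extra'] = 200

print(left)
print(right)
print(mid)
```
{'p': 26, 'q': 24, 'r': 65}
{'p': 26, 'q': 24, 'extra': 200}
{'p': 26, 'q': 24, 'r': 65}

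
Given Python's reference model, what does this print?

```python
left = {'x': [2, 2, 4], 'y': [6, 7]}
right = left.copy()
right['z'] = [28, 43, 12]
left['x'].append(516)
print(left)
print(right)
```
{'x': [2, 2, 4, 516], 'y': [6, 7]}
{'x': [2, 2, 4, 516], 'y': [6, 7], 'z': [28, 43, 12]}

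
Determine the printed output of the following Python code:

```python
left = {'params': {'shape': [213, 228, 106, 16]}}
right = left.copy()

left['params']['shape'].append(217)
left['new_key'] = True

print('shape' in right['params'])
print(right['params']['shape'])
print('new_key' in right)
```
True
[213, 228, 106, 16, 217]
False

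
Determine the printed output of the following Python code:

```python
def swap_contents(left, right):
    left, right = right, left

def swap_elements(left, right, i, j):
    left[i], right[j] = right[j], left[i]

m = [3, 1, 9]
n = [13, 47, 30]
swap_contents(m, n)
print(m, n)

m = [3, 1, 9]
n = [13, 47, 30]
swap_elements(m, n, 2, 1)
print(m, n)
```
[3, 1, 9] [13, 47, 30]
[3, 1, 47] [13, 9, 30]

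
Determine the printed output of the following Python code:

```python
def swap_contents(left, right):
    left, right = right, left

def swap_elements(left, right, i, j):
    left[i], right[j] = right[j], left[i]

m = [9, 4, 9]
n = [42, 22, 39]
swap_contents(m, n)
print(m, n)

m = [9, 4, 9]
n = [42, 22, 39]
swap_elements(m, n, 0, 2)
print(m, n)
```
[9, 4, 9] [42, 22, 39]
[39, 4, 9] [42, 22, 9]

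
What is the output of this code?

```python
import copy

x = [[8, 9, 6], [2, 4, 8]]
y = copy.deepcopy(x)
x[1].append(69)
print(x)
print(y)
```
[[8, 9, 6], [2, 4, 8, 69]]
[[8, 9, 6], [2, 4, 8]]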